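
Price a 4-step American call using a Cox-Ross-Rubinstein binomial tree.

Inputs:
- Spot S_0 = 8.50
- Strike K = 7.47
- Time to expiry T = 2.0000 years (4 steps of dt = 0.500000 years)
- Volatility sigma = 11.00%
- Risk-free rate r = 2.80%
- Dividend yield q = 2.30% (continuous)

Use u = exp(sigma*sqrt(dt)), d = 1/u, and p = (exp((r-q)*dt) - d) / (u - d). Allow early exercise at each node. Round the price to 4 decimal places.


Answer: Price = V(0,0) = 1.1817

Derivation:
dt = T/N = 0.500000
u = exp(sigma*sqrt(dt)) = 1.080887; d = 1/u = 0.925166
p = (exp((r-q)*dt) - d) / (u - d) = 0.496639
Discount per step: exp(-r*dt) = 0.986098
Stock lattice S(k, i) with i counting down-moves:
  k=0: S(0,0) = 8.5000
  k=1: S(1,0) = 9.1875; S(1,1) = 7.8639
  k=2: S(2,0) = 9.9307; S(2,1) = 8.5000; S(2,2) = 7.2754
  k=3: S(3,0) = 10.7339; S(3,1) = 9.1875; S(3,2) = 7.8639; S(3,3) = 6.7310
  k=4: S(4,0) = 11.6022; S(4,1) = 9.9307; S(4,2) = 8.5000; S(4,3) = 7.2754; S(4,4) = 6.2273
Terminal payoffs V(N, i) = max(S_T - K, 0):
  V(4,0) = 4.132182; V(4,1) = 2.460687; V(4,2) = 1.030000; V(4,3) = 0.000000; V(4,4) = 0.000000
Backward induction: V(k, i) = exp(-r*dt) * [p * V(k+1, i) + (1-p) * V(k+1, i+1)]; then take max(V_cont, immediate exercise) for American.
  V(3,0) = exp(-r*dt) * [p*4.132182 + (1-p)*2.460687] = 3.245066; exercise = 3.263948; V(3,0) = max -> 3.263948
  V(3,1) = exp(-r*dt) * [p*2.460687 + (1-p)*1.030000] = 1.716337; exercise = 1.717537; V(3,1) = max -> 1.717537
  V(3,2) = exp(-r*dt) * [p*1.030000 + (1-p)*0.000000] = 0.504426; exercise = 0.393914; V(3,2) = max -> 0.504426
  V(3,3) = exp(-r*dt) * [p*0.000000 + (1-p)*0.000000] = 0.000000; exercise = 0.000000; V(3,3) = max -> 0.000000
  V(2,0) = exp(-r*dt) * [p*3.263948 + (1-p)*1.717537] = 2.450990; exercise = 2.460687; V(2,0) = max -> 2.460687
  V(2,1) = exp(-r*dt) * [p*1.717537 + (1-p)*0.504426] = 1.091516; exercise = 1.030000; V(2,1) = max -> 1.091516
  V(2,2) = exp(-r*dt) * [p*0.504426 + (1-p)*0.000000] = 0.247035; exercise = 0.000000; V(2,2) = max -> 0.247035
  V(1,0) = exp(-r*dt) * [p*2.460687 + (1-p)*1.091516] = 1.746871; exercise = 1.717537; V(1,0) = max -> 1.746871
  V(1,1) = exp(-r*dt) * [p*1.091516 + (1-p)*0.247035] = 0.657172; exercise = 0.393914; V(1,1) = max -> 0.657172
  V(0,0) = exp(-r*dt) * [p*1.746871 + (1-p)*0.657172] = 1.181699; exercise = 1.030000; V(0,0) = max -> 1.181699


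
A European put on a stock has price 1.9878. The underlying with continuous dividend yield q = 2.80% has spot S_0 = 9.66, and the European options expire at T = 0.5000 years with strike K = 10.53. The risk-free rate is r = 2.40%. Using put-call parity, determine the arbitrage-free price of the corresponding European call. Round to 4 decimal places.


Answer: Call price = 1.1091

Derivation:
Put-call parity: C - P = S_0 * exp(-qT) - K * exp(-rT).
S_0 * exp(-qT) = 9.6600 * 0.98609754 = 9.52570228
K * exp(-rT) = 10.5300 * 0.98807171 = 10.40439514
C = P + S*exp(-qT) - K*exp(-rT)
C = 1.9878 + 9.52570228 - 10.40439514 = 1.1091


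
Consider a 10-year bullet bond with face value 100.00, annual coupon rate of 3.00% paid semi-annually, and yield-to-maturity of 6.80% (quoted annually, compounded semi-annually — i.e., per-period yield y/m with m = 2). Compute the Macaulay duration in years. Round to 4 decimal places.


Answer: Macaulay duration = 8.4322 years

Derivation:
Coupon per period c = face * coupon_rate / m = 1.500000
Periods per year m = 2; per-period yield y/m = 0.034000
Number of cashflows N = 20
Cashflows (t years, CF_t, discount factor 1/(1+y/m)^(m*t), PV):
  t = 0.5000: CF_t = 1.500000, DF = 0.967118, PV = 1.450677
  t = 1.0000: CF_t = 1.500000, DF = 0.935317, PV = 1.402976
  t = 1.5000: CF_t = 1.500000, DF = 0.904562, PV = 1.356843
  t = 2.0000: CF_t = 1.500000, DF = 0.874818, PV = 1.312227
  t = 2.5000: CF_t = 1.500000, DF = 0.846052, PV = 1.269079
  t = 3.0000: CF_t = 1.500000, DF = 0.818233, PV = 1.227349
  t = 3.5000: CF_t = 1.500000, DF = 0.791327, PV = 1.186991
  t = 4.0000: CF_t = 1.500000, DF = 0.765307, PV = 1.147961
  t = 4.5000: CF_t = 1.500000, DF = 0.740142, PV = 1.110213
  t = 5.0000: CF_t = 1.500000, DF = 0.715805, PV = 1.073707
  t = 5.5000: CF_t = 1.500000, DF = 0.692268, PV = 1.038402
  t = 6.0000: CF_t = 1.500000, DF = 0.669505, PV = 1.004257
  t = 6.5000: CF_t = 1.500000, DF = 0.647490, PV = 0.971235
  t = 7.0000: CF_t = 1.500000, DF = 0.626199, PV = 0.939299
  t = 7.5000: CF_t = 1.500000, DF = 0.605608, PV = 0.908413
  t = 8.0000: CF_t = 1.500000, DF = 0.585695, PV = 0.878542
  t = 8.5000: CF_t = 1.500000, DF = 0.566436, PV = 0.849654
  t = 9.0000: CF_t = 1.500000, DF = 0.547810, PV = 0.821716
  t = 9.5000: CF_t = 1.500000, DF = 0.529797, PV = 0.794696
  t = 10.0000: CF_t = 101.500000, DF = 0.512377, PV = 52.006217
Price P = sum_t PV_t = 72.750453
Macaulay numerator sum_t t * PV_t:
  t * PV_t at t = 0.5000: 0.725338
  t * PV_t at t = 1.0000: 1.402976
  t * PV_t at t = 1.5000: 2.035265
  t * PV_t at t = 2.0000: 2.624455
  t * PV_t at t = 2.5000: 3.172697
  t * PV_t at t = 3.0000: 3.682047
  t * PV_t at t = 3.5000: 4.154469
  t * PV_t at t = 4.0000: 4.591842
  t * PV_t at t = 4.5000: 4.995960
  t * PV_t at t = 5.0000: 5.368536
  t * PV_t at t = 5.5000: 5.711209
  t * PV_t at t = 6.0000: 6.025541
  t * PV_t at t = 6.5000: 6.313026
  t * PV_t at t = 7.0000: 6.575091
  t * PV_t at t = 7.5000: 6.813095
  t * PV_t at t = 8.0000: 7.028338
  t * PV_t at t = 8.5000: 7.222059
  t * PV_t at t = 9.0000: 7.395441
  t * PV_t at t = 9.5000: 7.549612
  t * PV_t at t = 10.0000: 520.062174
Macaulay duration D = (sum_t t * PV_t) / P = 613.449169 / 72.750453 = 8.432238


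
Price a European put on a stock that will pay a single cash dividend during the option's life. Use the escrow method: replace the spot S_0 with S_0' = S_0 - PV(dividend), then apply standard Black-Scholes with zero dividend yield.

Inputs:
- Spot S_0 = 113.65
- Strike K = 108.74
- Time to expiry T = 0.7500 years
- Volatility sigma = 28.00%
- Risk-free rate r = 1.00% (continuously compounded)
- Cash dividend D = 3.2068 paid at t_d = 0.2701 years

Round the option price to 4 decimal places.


PV(D) = D * exp(-r * t_d) = 3.2068 * 0.99730264 = 3.19815012
S_0' = S_0 - PV(D) = 113.6500 - 3.19815012 = 110.45184988
d1 = (ln(S_0'/K) + (r + sigma^2/2)*T) / (sigma*sqrt(T)) = 0.21658869
d2 = d1 - sigma*sqrt(T) = -0.02589842
exp(-rT) = 0.99252805
N(-d1) = 0.41426445; N(-d2) = 0.51033082
P = K * exp(-rT) * N(-d2) - S_0' * N(-d1) = 108.7400 * 0.99252805 * 0.51033082 - 110.45184988 * 0.41426445 = 9.3225

Answer: Price = 9.3225


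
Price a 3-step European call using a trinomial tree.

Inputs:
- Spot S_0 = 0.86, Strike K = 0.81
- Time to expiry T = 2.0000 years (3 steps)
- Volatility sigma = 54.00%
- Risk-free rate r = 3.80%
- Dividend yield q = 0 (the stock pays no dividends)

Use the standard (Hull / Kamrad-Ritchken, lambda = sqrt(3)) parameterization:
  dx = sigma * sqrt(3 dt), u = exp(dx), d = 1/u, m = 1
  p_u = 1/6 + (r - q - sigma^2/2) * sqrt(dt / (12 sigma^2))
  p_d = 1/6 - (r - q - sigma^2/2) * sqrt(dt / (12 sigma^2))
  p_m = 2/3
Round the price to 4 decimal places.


Answer: Price = V(0,0) = 0.2761

Derivation:
dt = T/N = 0.666667; dx = sigma*sqrt(3*dt) = 0.763675
u = exp(dx) = 2.146150; d = 1/u = 0.465951
p_u = 0.119614, p_m = 0.666667, p_d = 0.213720
Discount per step: exp(-r*dt) = 0.974985
Stock lattice S(k, j) with j the centered position index:
  k=0: S(0,+0) = 0.8600
  k=1: S(1,-1) = 0.4007; S(1,+0) = 0.8600; S(1,+1) = 1.8457
  k=2: S(2,-2) = 0.1867; S(2,-1) = 0.4007; S(2,+0) = 0.8600; S(2,+1) = 1.8457; S(2,+2) = 3.9611
  k=3: S(3,-3) = 0.0870; S(3,-2) = 0.1867; S(3,-1) = 0.4007; S(3,+0) = 0.8600; S(3,+1) = 1.8457; S(3,+2) = 3.9611; S(3,+3) = 8.5012
Terminal payoffs V(N, j) = max(S_T - K, 0):
  V(3,-3) = 0.000000; V(3,-2) = 0.000000; V(3,-1) = 0.000000; V(3,+0) = 0.050000; V(3,+1) = 1.035689; V(3,+2) = 3.151124; V(3,+3) = 7.691164
Backward induction: V(k, j) = exp(-r*dt) * [p_u * V(k+1, j+1) + p_m * V(k+1, j) + p_d * V(k+1, j-1)]
  V(2,-2) = exp(-r*dt) * [p_u*0.000000 + p_m*0.000000 + p_d*0.000000] = 0.000000
  V(2,-1) = exp(-r*dt) * [p_u*0.050000 + p_m*0.000000 + p_d*0.000000] = 0.005831
  V(2,+0) = exp(-r*dt) * [p_u*1.035689 + p_m*0.050000 + p_d*0.000000] = 0.153283
  V(2,+1) = exp(-r*dt) * [p_u*3.151124 + p_m*1.035689 + p_d*0.050000] = 1.051094
  V(2,+2) = exp(-r*dt) * [p_u*7.691164 + p_m*3.151124 + p_d*1.035689] = 3.160963
  V(1,-1) = exp(-r*dt) * [p_u*0.153283 + p_m*0.005831 + p_d*0.000000] = 0.021666
  V(1,+0) = exp(-r*dt) * [p_u*1.051094 + p_m*0.153283 + p_d*0.005831] = 0.223427
  V(1,+1) = exp(-r*dt) * [p_u*3.160963 + p_m*1.051094 + p_d*0.153283] = 1.083777
  V(0,+0) = exp(-r*dt) * [p_u*1.083777 + p_m*0.223427 + p_d*0.021666] = 0.276132


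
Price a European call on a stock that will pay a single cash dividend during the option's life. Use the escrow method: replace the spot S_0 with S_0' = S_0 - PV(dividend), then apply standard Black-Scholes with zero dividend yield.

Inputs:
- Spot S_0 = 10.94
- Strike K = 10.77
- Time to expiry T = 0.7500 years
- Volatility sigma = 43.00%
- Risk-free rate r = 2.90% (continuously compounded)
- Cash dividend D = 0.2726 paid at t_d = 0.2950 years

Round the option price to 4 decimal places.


Answer: Price = 1.6329

Derivation:
PV(D) = D * exp(-r * t_d) = 0.2726 * 0.99148149 = 0.27027785
S_0' = S_0 - PV(D) = 10.9400 - 0.27027785 = 10.66972215
d1 = (ln(S_0'/K) + (r + sigma^2/2)*T) / (sigma*sqrt(T)) = 0.21948181
d2 = d1 - sigma*sqrt(T) = -0.15290912
exp(-rT) = 0.97848483
N(d1) = 0.58686263; N(d2) = 0.43923497
C = S_0' * N(d1) - K * exp(-rT) * N(d2) = 10.66972215 * 0.58686263 - 10.7700 * 0.97848483 * 0.43923497 = 1.6329


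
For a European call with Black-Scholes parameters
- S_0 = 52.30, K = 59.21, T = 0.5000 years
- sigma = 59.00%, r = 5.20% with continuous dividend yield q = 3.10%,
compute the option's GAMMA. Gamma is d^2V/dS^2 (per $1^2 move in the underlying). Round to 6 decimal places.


d1 = -0.0636853337; d2 = -0.4808783346
phi(d1) = 0.3981340808; exp(-qT) = 0.9846195068; exp(-rT) = 0.9743350896
Gamma = exp(-qT) * phi(d1) / (S * sigma * sqrt(T)) = 0.9846195068 * 0.3981340808 / (52.3000 * 0.5900 * 0.7071067812) = 0.017966

Answer: Gamma = 0.017966


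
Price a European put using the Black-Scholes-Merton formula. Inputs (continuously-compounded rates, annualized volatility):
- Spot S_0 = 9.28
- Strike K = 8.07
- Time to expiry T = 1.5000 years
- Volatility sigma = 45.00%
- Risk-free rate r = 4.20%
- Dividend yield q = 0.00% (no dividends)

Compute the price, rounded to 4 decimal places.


Answer: Price = 1.0975

Derivation:
d1 = (ln(S/K) + (r - q + 0.5*sigma^2) * T) / (sigma * sqrt(T)) = 0.64336858
d2 = d1 - sigma * sqrt(T) = 0.09223339
exp(-rT) = 0.93894347; exp(-qT) = 1.00000000
P = K * exp(-rT) * N(-d2) - S_0 * exp(-qT) * N(-d1)
N(-d1) = 0.25999248; N(-d2) = 0.46325631
P = 8.0700 * 0.93894347 * 0.46325631 - 9.2800 * 1.00000000 * 0.25999248 = 1.0975


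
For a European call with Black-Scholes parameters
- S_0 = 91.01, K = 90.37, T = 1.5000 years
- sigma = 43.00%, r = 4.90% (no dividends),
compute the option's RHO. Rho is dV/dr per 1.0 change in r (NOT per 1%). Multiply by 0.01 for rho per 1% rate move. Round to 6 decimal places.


Answer: Rho = 57.440763

Derivation:
d1 = 0.4162842055; d2 = -0.1103560892
phi(d1) = 0.3658306334; exp(-qT) = 1.0000000000; exp(-rT) = 0.9291361458
N(d2) = 0.4560634881
Rho = K*T*exp(-rT)*N(d2) = 90.3700 * 1.5000 * 0.9291361458 * 0.4560634881 = 57.440763


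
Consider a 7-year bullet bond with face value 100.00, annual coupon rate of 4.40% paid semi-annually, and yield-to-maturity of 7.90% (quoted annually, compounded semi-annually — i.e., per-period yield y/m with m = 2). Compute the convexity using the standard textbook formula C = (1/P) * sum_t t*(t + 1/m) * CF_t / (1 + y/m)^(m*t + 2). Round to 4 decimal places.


Answer: Convexity = 39.3229

Derivation:
Coupon per period c = face * coupon_rate / m = 2.200000
Periods per year m = 2; per-period yield y/m = 0.039500
Number of cashflows N = 14
Cashflows (t years, CF_t, discount factor 1/(1+y/m)^(m*t), PV):
  t = 0.5000: CF_t = 2.200000, DF = 0.962001, PV = 2.116402
  t = 1.0000: CF_t = 2.200000, DF = 0.925446, PV = 2.035981
  t = 1.5000: CF_t = 2.200000, DF = 0.890280, PV = 1.958616
  t = 2.0000: CF_t = 2.200000, DF = 0.856450, PV = 1.884190
  t = 2.5000: CF_t = 2.200000, DF = 0.823906, PV = 1.812593
  t = 3.0000: CF_t = 2.200000, DF = 0.792598, PV = 1.743716
  t = 3.5000: CF_t = 2.200000, DF = 0.762480, PV = 1.677456
  t = 4.0000: CF_t = 2.200000, DF = 0.733507, PV = 1.613715
  t = 4.5000: CF_t = 2.200000, DF = 0.705634, PV = 1.552395
  t = 5.0000: CF_t = 2.200000, DF = 0.678821, PV = 1.493405
  t = 5.5000: CF_t = 2.200000, DF = 0.653026, PV = 1.436658
  t = 6.0000: CF_t = 2.200000, DF = 0.628212, PV = 1.382066
  t = 6.5000: CF_t = 2.200000, DF = 0.604340, PV = 1.329549
  t = 7.0000: CF_t = 102.200000, DF = 0.581376, PV = 59.416626
Price P = sum_t PV_t = 81.453366
Convexity numerator sum_t t*(t + 1/m) * CF_t / (1+y/m)^(m*t + 2):
  t = 0.5000: term = 0.979308
  t = 1.0000: term = 2.826285
  t = 1.5000: term = 5.437778
  t = 2.0000: term = 8.718579
  t = 2.5000: term = 12.580923
  t = 3.0000: term = 16.944003
  t = 3.5000: term = 21.733530
  t = 4.0000: term = 26.881299
  t = 4.5000: term = 32.324794
  t = 5.0000: term = 38.006813
  t = 5.5000: term = 43.875108
  t = 6.0000: term = 49.882060
  t = 6.5000: term = 55.984354
  t = 7.0000: term = 2886.810661
Convexity = (1/P) * sum = 3202.985495 / 81.453366 = 39.322936


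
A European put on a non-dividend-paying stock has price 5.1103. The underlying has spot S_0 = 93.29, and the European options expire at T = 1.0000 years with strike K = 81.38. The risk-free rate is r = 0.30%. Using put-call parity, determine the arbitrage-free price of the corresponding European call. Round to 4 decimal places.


Answer: Call price = 17.2641

Derivation:
Put-call parity: C - P = S_0 * exp(-qT) - K * exp(-rT).
S_0 * exp(-qT) = 93.2900 * 1.00000000 = 93.29000000
K * exp(-rT) = 81.3800 * 0.99700450 = 81.13622584
C = P + S*exp(-qT) - K*exp(-rT)
C = 5.1103 + 93.29000000 - 81.13622584 = 17.2641


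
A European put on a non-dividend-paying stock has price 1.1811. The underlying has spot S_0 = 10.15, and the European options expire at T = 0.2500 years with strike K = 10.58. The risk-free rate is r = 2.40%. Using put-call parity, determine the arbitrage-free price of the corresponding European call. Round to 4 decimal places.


Answer: Call price = 0.8144

Derivation:
Put-call parity: C - P = S_0 * exp(-qT) - K * exp(-rT).
S_0 * exp(-qT) = 10.1500 * 1.00000000 = 10.15000000
K * exp(-rT) = 10.5800 * 0.99401796 = 10.51671006
C = P + S*exp(-qT) - K*exp(-rT)
C = 1.1811 + 10.15000000 - 10.51671006 = 0.8144


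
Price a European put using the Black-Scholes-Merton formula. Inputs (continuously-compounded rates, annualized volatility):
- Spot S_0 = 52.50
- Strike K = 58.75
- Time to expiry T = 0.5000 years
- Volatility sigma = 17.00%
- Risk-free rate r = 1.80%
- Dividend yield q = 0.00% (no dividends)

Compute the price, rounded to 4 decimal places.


Answer: Price = 6.4396

Derivation:
d1 = (ln(S/K) + (r - q + 0.5*sigma^2) * T) / (sigma * sqrt(T)) = -0.80071926
d2 = d1 - sigma * sqrt(T) = -0.92092742
exp(-rT) = 0.99104038; exp(-qT) = 1.00000000
P = K * exp(-rT) * N(-d2) - S_0 * exp(-qT) * N(-d1)
N(-d1) = 0.78835291; N(-d2) = 0.82145584
P = 58.7500 * 0.99104038 * 0.82145584 - 52.5000 * 1.00000000 * 0.78835291 = 6.4396


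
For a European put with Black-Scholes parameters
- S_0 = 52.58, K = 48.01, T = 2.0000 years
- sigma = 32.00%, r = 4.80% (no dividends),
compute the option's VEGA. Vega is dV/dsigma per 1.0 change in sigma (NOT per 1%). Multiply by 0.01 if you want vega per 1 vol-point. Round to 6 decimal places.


Answer: Vega = 24.181822

Derivation:
d1 = 0.6393272745; d2 = 0.1867789345
phi(d1) = 0.3252021743; exp(-qT) = 1.0000000000; exp(-rT) = 0.9084640161
Vega = S * exp(-qT) * phi(d1) * sqrt(T) = 52.5800 * 1.0000000000 * 0.3252021743 * 1.4142135624 = 24.181822


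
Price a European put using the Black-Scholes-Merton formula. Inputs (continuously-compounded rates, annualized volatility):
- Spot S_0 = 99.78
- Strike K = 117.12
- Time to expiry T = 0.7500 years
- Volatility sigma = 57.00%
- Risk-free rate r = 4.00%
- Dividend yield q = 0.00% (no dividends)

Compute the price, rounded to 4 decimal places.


d1 = (ln(S/K) + (r - q + 0.5*sigma^2) * T) / (sigma * sqrt(T)) = -0.01700405
d2 = d1 - sigma * sqrt(T) = -0.51063854
exp(-rT) = 0.97044553; exp(-qT) = 1.00000000
P = K * exp(-rT) * N(-d2) - S_0 * exp(-qT) * N(-d1)
N(-d1) = 0.50678331; N(-d2) = 0.69519791
P = 117.1200 * 0.97044553 * 0.69519791 - 99.7800 * 1.00000000 * 0.50678331 = 28.4484

Answer: Price = 28.4484


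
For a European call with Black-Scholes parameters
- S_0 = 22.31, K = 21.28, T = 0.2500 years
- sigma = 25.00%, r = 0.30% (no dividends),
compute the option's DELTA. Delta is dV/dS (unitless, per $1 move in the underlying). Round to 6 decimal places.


d1 = 0.4466387518; d2 = 0.3216387518
phi(d1) = 0.3610706547; exp(-qT) = 1.0000000000; exp(-rT) = 0.9992502812
N(d1) = 0.6724320444
Delta = exp(-qT) * N(d1) = 1.0000000000 * 0.6724320444 = 0.672432

Answer: Delta = 0.672432


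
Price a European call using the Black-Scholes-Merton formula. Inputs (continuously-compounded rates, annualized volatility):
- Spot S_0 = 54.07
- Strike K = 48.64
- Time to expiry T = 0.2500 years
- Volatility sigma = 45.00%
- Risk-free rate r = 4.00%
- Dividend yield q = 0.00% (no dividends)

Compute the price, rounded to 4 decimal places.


Answer: Price = 8.1257

Derivation:
d1 = (ln(S/K) + (r - q + 0.5*sigma^2) * T) / (sigma * sqrt(T)) = 0.62731451
d2 = d1 - sigma * sqrt(T) = 0.40231451
exp(-rT) = 0.99004983; exp(-qT) = 1.00000000
C = S_0 * exp(-qT) * N(d1) - K * exp(-rT) * N(d2)
N(d1) = 0.73477345; N(d2) = 0.65627371
C = 54.0700 * 1.00000000 * 0.73477345 - 48.6400 * 0.99004983 * 0.65627371 = 8.1257


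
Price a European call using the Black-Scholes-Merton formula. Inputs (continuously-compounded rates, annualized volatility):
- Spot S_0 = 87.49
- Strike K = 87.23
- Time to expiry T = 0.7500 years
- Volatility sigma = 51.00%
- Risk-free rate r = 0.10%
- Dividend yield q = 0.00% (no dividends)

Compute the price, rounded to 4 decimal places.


d1 = (ln(S/K) + (r - q + 0.5*sigma^2) * T) / (sigma * sqrt(T)) = 0.22927302
d2 = d1 - sigma * sqrt(T) = -0.21239994
exp(-rT) = 0.99925028; exp(-qT) = 1.00000000
C = S_0 * exp(-qT) * N(d1) - K * exp(-rT) * N(d2)
N(d1) = 0.59067164; N(d2) = 0.41589752
C = 87.4900 * 1.00000000 * 0.59067164 - 87.2300 * 0.99925028 * 0.41589752 = 15.4263

Answer: Price = 15.4263


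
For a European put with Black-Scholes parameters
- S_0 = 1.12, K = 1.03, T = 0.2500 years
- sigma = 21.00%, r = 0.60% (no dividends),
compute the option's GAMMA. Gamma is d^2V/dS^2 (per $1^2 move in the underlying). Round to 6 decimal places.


d1 = 0.8645941244; d2 = 0.7595941244
phi(d1) = 0.2745285453; exp(-qT) = 1.0000000000; exp(-rT) = 0.9985011244
Gamma = exp(-qT) * phi(d1) / (S * sigma * sqrt(T)) = 1.0000000000 * 0.2745285453 / (1.1200 * 0.2100 * 0.5000000000) = 2.334426

Answer: Gamma = 2.334426


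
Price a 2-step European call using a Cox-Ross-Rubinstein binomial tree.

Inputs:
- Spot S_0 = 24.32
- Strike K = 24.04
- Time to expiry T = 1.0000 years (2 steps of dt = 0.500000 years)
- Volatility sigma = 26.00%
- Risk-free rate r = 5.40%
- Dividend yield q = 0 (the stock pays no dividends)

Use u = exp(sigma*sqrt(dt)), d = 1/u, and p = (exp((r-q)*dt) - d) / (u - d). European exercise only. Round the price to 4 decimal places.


Answer: Price = V(0,0) = 3.0628

Derivation:
dt = T/N = 0.500000
u = exp(sigma*sqrt(dt)) = 1.201833; d = 1/u = 0.832062
p = (exp((r-q)*dt) - d) / (u - d) = 0.528180
Discount per step: exp(-r*dt) = 0.973361
Stock lattice S(k, i) with i counting down-moves:
  k=0: S(0,0) = 24.3200
  k=1: S(1,0) = 29.2286; S(1,1) = 20.2358
  k=2: S(2,0) = 35.1279; S(2,1) = 24.3200; S(2,2) = 16.8374
Terminal payoffs V(N, i) = max(S_T - K, 0):
  V(2,0) = 11.087861; V(2,1) = 0.280000; V(2,2) = 0.000000
Backward induction: V(k, i) = exp(-r*dt) * [p * V(k+1, i) + (1-p) * V(k+1, i+1)].
  V(1,0) = exp(-r*dt) * [p*11.087861 + (1-p)*0.280000] = 5.828971
  V(1,1) = exp(-r*dt) * [p*0.280000 + (1-p)*0.000000] = 0.143951
  V(0,0) = exp(-r*dt) * [p*5.828971 + (1-p)*0.143951] = 3.062842


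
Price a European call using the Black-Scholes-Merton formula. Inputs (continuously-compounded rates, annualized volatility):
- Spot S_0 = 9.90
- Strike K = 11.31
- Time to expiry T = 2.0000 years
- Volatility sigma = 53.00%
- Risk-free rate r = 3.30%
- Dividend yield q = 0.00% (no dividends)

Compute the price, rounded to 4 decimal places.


Answer: Price = 2.6605

Derivation:
d1 = (ln(S/K) + (r - q + 0.5*sigma^2) * T) / (sigma * sqrt(T)) = 0.28517412
d2 = d1 - sigma * sqrt(T) = -0.46435907
exp(-rT) = 0.93613086; exp(-qT) = 1.00000000
C = S_0 * exp(-qT) * N(d1) - K * exp(-rT) * N(d2)
N(d1) = 0.61224463; N(d2) = 0.32119526
C = 9.9000 * 1.00000000 * 0.61224463 - 11.3100 * 0.93613086 * 0.32119526 = 2.6605


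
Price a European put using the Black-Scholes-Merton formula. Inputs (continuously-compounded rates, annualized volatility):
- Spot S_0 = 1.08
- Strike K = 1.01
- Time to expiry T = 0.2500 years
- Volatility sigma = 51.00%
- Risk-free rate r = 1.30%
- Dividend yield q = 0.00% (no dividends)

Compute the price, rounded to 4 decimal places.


d1 = (ln(S/K) + (r - q + 0.5*sigma^2) * T) / (sigma * sqrt(T)) = 0.40303220
d2 = d1 - sigma * sqrt(T) = 0.14803220
exp(-rT) = 0.99675528; exp(-qT) = 1.00000000
P = K * exp(-rT) * N(-d2) - S_0 * exp(-qT) * N(-d1)
N(-d1) = 0.34346227; N(-d2) = 0.44115868
P = 1.0100 * 0.99675528 * 0.44115868 - 1.0800 * 1.00000000 * 0.34346227 = 0.0732

Answer: Price = 0.0732


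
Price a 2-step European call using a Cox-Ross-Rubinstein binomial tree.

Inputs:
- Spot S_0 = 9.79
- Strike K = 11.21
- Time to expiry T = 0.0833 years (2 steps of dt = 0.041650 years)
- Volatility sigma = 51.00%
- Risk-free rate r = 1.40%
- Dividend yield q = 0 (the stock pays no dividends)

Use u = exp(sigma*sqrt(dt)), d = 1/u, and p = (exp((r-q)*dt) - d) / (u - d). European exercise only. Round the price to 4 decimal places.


Answer: Price = V(0,0) = 0.1920

Derivation:
dt = T/N = 0.041650
u = exp(sigma*sqrt(dt)) = 1.109692; d = 1/u = 0.901151
p = (exp((r-q)*dt) - d) / (u - d) = 0.476800
Discount per step: exp(-r*dt) = 0.999417
Stock lattice S(k, i) with i counting down-moves:
  k=0: S(0,0) = 9.7900
  k=1: S(1,0) = 10.8639; S(1,1) = 8.8223
  k=2: S(2,0) = 12.0556; S(2,1) = 9.7900; S(2,2) = 7.9502
Terminal payoffs V(N, i) = max(S_T - K, 0):
  V(2,0) = 0.845566; V(2,1) = 0.000000; V(2,2) = 0.000000
Backward induction: V(k, i) = exp(-r*dt) * [p * V(k+1, i) + (1-p) * V(k+1, i+1)].
  V(1,0) = exp(-r*dt) * [p*0.845566 + (1-p)*0.000000] = 0.402931
  V(1,1) = exp(-r*dt) * [p*0.000000 + (1-p)*0.000000] = 0.000000
  V(0,0) = exp(-r*dt) * [p*0.402931 + (1-p)*0.000000] = 0.192005


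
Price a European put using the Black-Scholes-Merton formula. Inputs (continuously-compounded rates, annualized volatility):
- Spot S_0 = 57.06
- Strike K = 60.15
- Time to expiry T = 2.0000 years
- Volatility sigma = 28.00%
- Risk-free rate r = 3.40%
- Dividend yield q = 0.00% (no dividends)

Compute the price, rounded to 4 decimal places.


Answer: Price = 8.4620

Derivation:
d1 = (ln(S/K) + (r - q + 0.5*sigma^2) * T) / (sigma * sqrt(T)) = 0.23653203
d2 = d1 - sigma * sqrt(T) = -0.15944777
exp(-rT) = 0.93426047; exp(-qT) = 1.00000000
P = K * exp(-rT) * N(-d2) - S_0 * exp(-qT) * N(-d1)
N(-d1) = 0.40650993; N(-d2) = 0.56334195
P = 60.1500 * 0.93426047 * 0.56334195 - 57.0600 * 1.00000000 * 0.40650993 = 8.4620


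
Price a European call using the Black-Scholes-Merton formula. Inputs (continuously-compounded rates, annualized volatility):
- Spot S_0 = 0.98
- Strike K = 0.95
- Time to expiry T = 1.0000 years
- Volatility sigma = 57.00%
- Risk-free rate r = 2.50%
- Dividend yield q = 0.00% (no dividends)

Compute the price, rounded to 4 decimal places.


Answer: Price = 0.2416

Derivation:
d1 = (ln(S/K) + (r - q + 0.5*sigma^2) * T) / (sigma * sqrt(T)) = 0.38340454
d2 = d1 - sigma * sqrt(T) = -0.18659546
exp(-rT) = 0.97530991; exp(-qT) = 1.00000000
C = S_0 * exp(-qT) * N(d1) - K * exp(-rT) * N(d2)
N(d1) = 0.64929008; N(d2) = 0.42598891
C = 0.9800 * 1.00000000 * 0.64929008 - 0.9500 * 0.97530991 * 0.42598891 = 0.2416


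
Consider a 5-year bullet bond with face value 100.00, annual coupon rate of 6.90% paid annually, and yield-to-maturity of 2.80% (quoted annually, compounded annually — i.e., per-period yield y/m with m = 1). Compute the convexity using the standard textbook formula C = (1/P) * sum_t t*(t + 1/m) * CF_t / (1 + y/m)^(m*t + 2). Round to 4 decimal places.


Answer: Convexity = 24.2431

Derivation:
Coupon per period c = face * coupon_rate / m = 6.900000
Periods per year m = 1; per-period yield y/m = 0.028000
Number of cashflows N = 5
Cashflows (t years, CF_t, discount factor 1/(1+y/m)^(m*t), PV):
  t = 1.0000: CF_t = 6.900000, DF = 0.972763, PV = 6.712062
  t = 2.0000: CF_t = 6.900000, DF = 0.946267, PV = 6.529243
  t = 3.0000: CF_t = 6.900000, DF = 0.920493, PV = 6.351404
  t = 4.0000: CF_t = 6.900000, DF = 0.895422, PV = 6.178409
  t = 5.0000: CF_t = 106.900000, DF = 0.871033, PV = 93.113389
Price P = sum_t PV_t = 118.884507
Convexity numerator sum_t t*(t + 1/m) * CF_t / (1+y/m)^(m*t + 2):
  t = 1.0000: term = 12.702808
  t = 2.0000: term = 37.070452
  t = 3.0000: term = 72.121502
  t = 4.0000: term = 116.928505
  t = 5.0000: term = 2643.304269
Convexity = (1/P) * sum = 2882.127537 / 118.884507 = 24.243088


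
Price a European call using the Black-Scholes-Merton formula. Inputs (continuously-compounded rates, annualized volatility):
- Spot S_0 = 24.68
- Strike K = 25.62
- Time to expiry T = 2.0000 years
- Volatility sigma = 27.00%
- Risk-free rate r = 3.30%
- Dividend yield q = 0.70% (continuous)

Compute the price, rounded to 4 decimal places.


Answer: Price = 3.8374

Derivation:
d1 = (ln(S/K) + (r - q + 0.5*sigma^2) * T) / (sigma * sqrt(T)) = 0.22920710
d2 = d1 - sigma * sqrt(T) = -0.15263056
exp(-rT) = 0.93613086; exp(-qT) = 0.98609754
C = S_0 * exp(-qT) * N(d1) - K * exp(-rT) * N(d2)
N(d1) = 0.59064602; N(d2) = 0.43934481
C = 24.6800 * 0.98609754 * 0.59064602 - 25.6200 * 0.93613086 * 0.43934481 = 3.8374


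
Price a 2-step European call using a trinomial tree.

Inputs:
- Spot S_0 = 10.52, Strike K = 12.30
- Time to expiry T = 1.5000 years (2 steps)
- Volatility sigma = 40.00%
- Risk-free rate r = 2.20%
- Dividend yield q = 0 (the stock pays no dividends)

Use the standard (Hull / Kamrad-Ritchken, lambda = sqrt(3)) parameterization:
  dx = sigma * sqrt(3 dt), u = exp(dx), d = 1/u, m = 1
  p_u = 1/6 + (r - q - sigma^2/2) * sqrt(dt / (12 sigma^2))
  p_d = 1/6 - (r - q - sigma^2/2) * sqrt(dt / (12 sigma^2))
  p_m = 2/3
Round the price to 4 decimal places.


Answer: Price = V(0,0) = 1.5280

Derivation:
dt = T/N = 0.750000; dx = sigma*sqrt(3*dt) = 0.600000
u = exp(dx) = 1.822119; d = 1/u = 0.548812
p_u = 0.130417, p_m = 0.666667, p_d = 0.202917
Discount per step: exp(-r*dt) = 0.983635
Stock lattice S(k, j) with j the centered position index:
  k=0: S(0,+0) = 10.5200
  k=1: S(1,-1) = 5.7735; S(1,+0) = 10.5200; S(1,+1) = 19.1687
  k=2: S(2,-2) = 3.1686; S(2,-1) = 5.7735; S(2,+0) = 10.5200; S(2,+1) = 19.1687; S(2,+2) = 34.9276
Terminal payoffs V(N, j) = max(S_T - K, 0):
  V(2,-2) = 0.000000; V(2,-1) = 0.000000; V(2,+0) = 0.000000; V(2,+1) = 6.868690; V(2,+2) = 22.627630
Backward induction: V(k, j) = exp(-r*dt) * [p_u * V(k+1, j+1) + p_m * V(k+1, j) + p_d * V(k+1, j-1)]
  V(1,-1) = exp(-r*dt) * [p_u*0.000000 + p_m*0.000000 + p_d*0.000000] = 0.000000
  V(1,+0) = exp(-r*dt) * [p_u*6.868690 + p_m*0.000000 + p_d*0.000000] = 0.881132
  V(1,+1) = exp(-r*dt) * [p_u*22.627630 + p_m*6.868690 + p_d*0.000000] = 7.406919
  V(0,+0) = exp(-r*dt) * [p_u*7.406919 + p_m*0.881132 + p_d*0.000000] = 1.527986


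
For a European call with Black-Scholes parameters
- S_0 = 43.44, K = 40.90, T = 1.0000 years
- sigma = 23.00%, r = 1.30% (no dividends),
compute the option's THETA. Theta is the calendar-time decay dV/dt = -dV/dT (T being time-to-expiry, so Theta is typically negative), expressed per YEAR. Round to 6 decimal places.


d1 = 0.4334809242; d2 = 0.2034809242
phi(d1) = 0.3631674018; exp(-qT) = 1.0000000000; exp(-rT) = 0.9870841350
Theta = -S*exp(-qT)*phi(d1)*sigma/(2*sqrt(T)) - r*K*exp(-rT)*N(d2) + q*S*exp(-qT)*N(d1)
N(d1) = 0.6676672893; N(d2) = 0.5806204230; sqrt(T) = 1.0000000000
Term 1 = -43.4400 * 1.0000000000 * 0.3631674018 * 0.2300 / (2 * 1.0000000000) = -1.8142390724
Term 2 = -0.0130 * 40.9000 * 0.9870841350 * 0.5806204230 = -0.3047285463
Term 3 = 0 (no dividend yield, q = 0)
Theta = -1.8142390724 + (-0.3047285463) + (0.0000000000) = -2.118968

Answer: Theta = -2.118968


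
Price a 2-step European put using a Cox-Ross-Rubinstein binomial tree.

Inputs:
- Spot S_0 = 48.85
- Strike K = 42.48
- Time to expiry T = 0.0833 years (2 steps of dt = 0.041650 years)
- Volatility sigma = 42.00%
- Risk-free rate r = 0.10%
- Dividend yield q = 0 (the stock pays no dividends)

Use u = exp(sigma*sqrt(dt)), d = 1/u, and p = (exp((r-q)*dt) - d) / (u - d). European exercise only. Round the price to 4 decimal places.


Answer: Price = V(0,0) = 0.3601

Derivation:
dt = T/N = 0.041650
u = exp(sigma*sqrt(dt)) = 1.089496; d = 1/u = 0.917856
p = (exp((r-q)*dt) - d) / (u - d) = 0.478827
Discount per step: exp(-r*dt) = 0.999958
Stock lattice S(k, i) with i counting down-moves:
  k=0: S(0,0) = 48.8500
  k=1: S(1,0) = 53.2219; S(1,1) = 44.8373
  k=2: S(2,0) = 57.9850; S(2,1) = 48.8500; S(2,2) = 41.1541
Terminal payoffs V(N, i) = max(K - S_T, 0):
  V(2,0) = 0.000000; V(2,1) = 0.000000; V(2,2) = 1.325866
Backward induction: V(k, i) = exp(-r*dt) * [p * V(k+1, i) + (1-p) * V(k+1, i+1)].
  V(1,0) = exp(-r*dt) * [p*0.000000 + (1-p)*0.000000] = 0.000000
  V(1,1) = exp(-r*dt) * [p*0.000000 + (1-p)*1.325866] = 0.690977
  V(0,0) = exp(-r*dt) * [p*0.000000 + (1-p)*0.690977] = 0.360103


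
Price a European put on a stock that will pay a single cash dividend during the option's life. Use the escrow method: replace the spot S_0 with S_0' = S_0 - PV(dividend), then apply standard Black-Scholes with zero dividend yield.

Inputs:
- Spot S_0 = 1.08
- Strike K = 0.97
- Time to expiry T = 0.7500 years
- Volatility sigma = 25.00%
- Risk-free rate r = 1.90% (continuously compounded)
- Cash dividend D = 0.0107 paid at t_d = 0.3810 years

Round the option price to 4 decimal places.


Answer: Price = 0.0421

Derivation:
PV(D) = D * exp(-r * t_d) = 0.0107 * 0.99278714 = 0.01062282
S_0' = S_0 - PV(D) = 1.0800 - 0.01062282 = 1.06937718
d1 = (ln(S_0'/K) + (r + sigma^2/2)*T) / (sigma*sqrt(T)) = 0.62456879
d2 = d1 - sigma*sqrt(T) = 0.40806244
exp(-rT) = 0.98585105
N(-d1) = 0.26612705; N(-d2) = 0.34161392
P = K * exp(-rT) * N(-d2) - S_0' * N(-d1) = 0.9700 * 0.98585105 * 0.34161392 - 1.06937718 * 0.26612705 = 0.0421


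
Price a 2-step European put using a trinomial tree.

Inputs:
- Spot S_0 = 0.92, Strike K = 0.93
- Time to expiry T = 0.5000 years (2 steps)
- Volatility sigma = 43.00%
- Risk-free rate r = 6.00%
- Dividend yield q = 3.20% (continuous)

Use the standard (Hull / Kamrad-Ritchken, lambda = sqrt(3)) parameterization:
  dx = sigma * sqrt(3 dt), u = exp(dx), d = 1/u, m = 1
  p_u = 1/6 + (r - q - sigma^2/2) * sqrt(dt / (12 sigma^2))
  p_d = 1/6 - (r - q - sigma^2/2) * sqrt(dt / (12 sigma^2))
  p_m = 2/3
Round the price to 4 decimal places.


dt = T/N = 0.250000; dx = sigma*sqrt(3*dt) = 0.372391
u = exp(dx) = 1.451200; d = 1/u = 0.689085
p_u = 0.145033, p_m = 0.666667, p_d = 0.188301
Discount per step: exp(-r*dt) = 0.985112
Stock lattice S(k, j) with j the centered position index:
  k=0: S(0,+0) = 0.9200
  k=1: S(1,-1) = 0.6340; S(1,+0) = 0.9200; S(1,+1) = 1.3351
  k=2: S(2,-2) = 0.4369; S(2,-1) = 0.6340; S(2,+0) = 0.9200; S(2,+1) = 1.3351; S(2,+2) = 1.9375
Terminal payoffs V(N, j) = max(K - S_T, 0):
  V(2,-2) = 0.493149; V(2,-1) = 0.296042; V(2,+0) = 0.010000; V(2,+1) = 0.000000; V(2,+2) = 0.000000
Backward induction: V(k, j) = exp(-r*dt) * [p_u * V(k+1, j+1) + p_m * V(k+1, j) + p_d * V(k+1, j-1)]
  V(1,-1) = exp(-r*dt) * [p_u*0.010000 + p_m*0.296042 + p_d*0.493149] = 0.287329
  V(1,+0) = exp(-r*dt) * [p_u*0.000000 + p_m*0.010000 + p_d*0.296042] = 0.061482
  V(1,+1) = exp(-r*dt) * [p_u*0.000000 + p_m*0.000000 + p_d*0.010000] = 0.001855
  V(0,+0) = exp(-r*dt) * [p_u*0.001855 + p_m*0.061482 + p_d*0.287329] = 0.093942

Answer: Price = V(0,0) = 0.0939


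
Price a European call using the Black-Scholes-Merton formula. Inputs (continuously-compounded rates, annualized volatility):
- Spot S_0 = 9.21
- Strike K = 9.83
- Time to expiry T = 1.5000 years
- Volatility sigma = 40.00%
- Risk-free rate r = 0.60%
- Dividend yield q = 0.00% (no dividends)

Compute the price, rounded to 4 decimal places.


d1 = (ln(S/K) + (r - q + 0.5*sigma^2) * T) / (sigma * sqrt(T)) = 0.13033514
d2 = d1 - sigma * sqrt(T) = -0.35956281
exp(-rT) = 0.99104038; exp(-qT) = 1.00000000
C = S_0 * exp(-qT) * N(d1) - K * exp(-rT) * N(d2)
N(d1) = 0.55184936; N(d2) = 0.35958705
C = 9.2100 * 1.00000000 * 0.55184936 - 9.8300 * 0.99104038 * 0.35958705 = 1.5795

Answer: Price = 1.5795


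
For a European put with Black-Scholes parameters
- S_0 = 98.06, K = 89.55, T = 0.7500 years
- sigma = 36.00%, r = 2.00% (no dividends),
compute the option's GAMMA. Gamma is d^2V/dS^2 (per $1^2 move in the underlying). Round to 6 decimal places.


Answer: Gamma = 0.011544

Derivation:
d1 = 0.4951818036; d2 = 0.1834126583
phi(d1) = 0.3529104127; exp(-qT) = 1.0000000000; exp(-rT) = 0.9851119396
Gamma = exp(-qT) * phi(d1) / (S * sigma * sqrt(T)) = 1.0000000000 * 0.3529104127 / (98.0600 * 0.3600 * 0.8660254038) = 0.011544


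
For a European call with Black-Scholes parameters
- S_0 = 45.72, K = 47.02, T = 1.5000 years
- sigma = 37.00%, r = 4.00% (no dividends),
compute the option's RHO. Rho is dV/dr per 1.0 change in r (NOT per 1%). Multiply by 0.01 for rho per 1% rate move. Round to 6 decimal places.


Answer: Rho = 29.093067

Derivation:
d1 = 0.2971116215; d2 = -0.1560439809
phi(d1) = 0.3817168441; exp(-qT) = 1.0000000000; exp(-rT) = 0.9417645336
N(d2) = 0.4379991770
Rho = K*T*exp(-rT)*N(d2) = 47.0200 * 1.5000 * 0.9417645336 * 0.4379991770 = 29.093067


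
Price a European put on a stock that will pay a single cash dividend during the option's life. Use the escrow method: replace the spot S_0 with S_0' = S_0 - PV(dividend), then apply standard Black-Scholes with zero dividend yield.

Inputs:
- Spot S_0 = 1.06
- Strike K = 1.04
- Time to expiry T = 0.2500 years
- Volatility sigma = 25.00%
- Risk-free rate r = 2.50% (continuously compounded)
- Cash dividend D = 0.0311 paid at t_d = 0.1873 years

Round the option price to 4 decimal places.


PV(D) = D * exp(-r * t_d) = 0.0311 * 0.99532845 = 0.03095471
S_0' = S_0 - PV(D) = 1.0600 - 0.03095471 = 1.02904529
d1 = (ln(S_0'/K) + (r + sigma^2/2)*T) / (sigma*sqrt(T)) = 0.02778601
d2 = d1 - sigma*sqrt(T) = -0.09721399
exp(-rT) = 0.99376949
N(-d1) = 0.48891641; N(-d2) = 0.53872177
P = K * exp(-rT) * N(-d2) - S_0' * N(-d1) = 1.0400 * 0.99376949 * 0.53872177 - 1.02904529 * 0.48891641 = 0.0537

Answer: Price = 0.0537


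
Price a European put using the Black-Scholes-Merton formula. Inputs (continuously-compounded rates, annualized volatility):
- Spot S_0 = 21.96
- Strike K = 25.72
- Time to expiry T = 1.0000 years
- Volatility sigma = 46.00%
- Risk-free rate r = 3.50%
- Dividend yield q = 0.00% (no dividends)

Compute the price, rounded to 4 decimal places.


d1 = (ln(S/K) + (r - q + 0.5*sigma^2) * T) / (sigma * sqrt(T)) = -0.03749192
d2 = d1 - sigma * sqrt(T) = -0.49749192
exp(-rT) = 0.96560542; exp(-qT) = 1.00000000
P = K * exp(-rT) * N(-d2) - S_0 * exp(-qT) * N(-d1)
N(-d1) = 0.51495361; N(-d2) = 0.69057890
P = 25.7200 * 0.96560542 * 0.69057890 - 21.9600 * 1.00000000 * 0.51495361 = 5.8424

Answer: Price = 5.8424


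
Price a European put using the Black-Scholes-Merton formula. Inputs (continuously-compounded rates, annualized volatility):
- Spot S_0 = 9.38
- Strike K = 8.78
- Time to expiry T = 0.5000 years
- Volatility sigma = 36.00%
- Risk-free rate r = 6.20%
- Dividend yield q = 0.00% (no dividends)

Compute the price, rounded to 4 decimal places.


d1 = (ln(S/K) + (r - q + 0.5*sigma^2) * T) / (sigma * sqrt(T)) = 0.50873723
d2 = d1 - sigma * sqrt(T) = 0.25417879
exp(-rT) = 0.96947557; exp(-qT) = 1.00000000
P = K * exp(-rT) * N(-d2) - S_0 * exp(-qT) * N(-d1)
N(-d1) = 0.30546821; N(-d2) = 0.39967872
P = 8.7800 * 0.96947557 * 0.39967872 - 9.3800 * 1.00000000 * 0.30546821 = 0.5368

Answer: Price = 0.5368


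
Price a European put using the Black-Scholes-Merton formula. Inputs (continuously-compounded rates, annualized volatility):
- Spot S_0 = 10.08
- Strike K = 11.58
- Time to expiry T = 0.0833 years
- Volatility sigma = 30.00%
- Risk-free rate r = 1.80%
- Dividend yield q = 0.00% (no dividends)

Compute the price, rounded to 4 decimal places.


Answer: Price = 1.5051

Derivation:
d1 = (ln(S/K) + (r - q + 0.5*sigma^2) * T) / (sigma * sqrt(T)) = -1.54158311
d2 = d1 - sigma * sqrt(T) = -1.62816832
exp(-rT) = 0.99850172; exp(-qT) = 1.00000000
P = K * exp(-rT) * N(-d2) - S_0 * exp(-qT) * N(-d1)
N(-d1) = 0.93841253; N(-d2) = 0.94825540
P = 11.5800 * 0.99850172 * 0.94825540 - 10.0800 * 1.00000000 * 0.93841253 = 1.5051


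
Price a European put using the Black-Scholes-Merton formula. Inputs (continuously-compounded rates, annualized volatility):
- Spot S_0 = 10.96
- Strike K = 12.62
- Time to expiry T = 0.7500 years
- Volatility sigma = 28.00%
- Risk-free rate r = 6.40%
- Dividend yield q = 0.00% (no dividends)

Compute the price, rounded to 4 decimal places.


d1 = (ln(S/K) + (r - q + 0.5*sigma^2) * T) / (sigma * sqrt(T)) = -0.26240807
d2 = d1 - sigma * sqrt(T) = -0.50489518
exp(-rT) = 0.95313379; exp(-qT) = 1.00000000
P = K * exp(-rT) * N(-d2) - S_0 * exp(-qT) * N(-d1)
N(-d1) = 0.60349657; N(-d2) = 0.69318377
P = 12.6200 * 0.95313379 * 0.69318377 - 10.9600 * 1.00000000 * 0.60349657 = 1.7237

Answer: Price = 1.7237


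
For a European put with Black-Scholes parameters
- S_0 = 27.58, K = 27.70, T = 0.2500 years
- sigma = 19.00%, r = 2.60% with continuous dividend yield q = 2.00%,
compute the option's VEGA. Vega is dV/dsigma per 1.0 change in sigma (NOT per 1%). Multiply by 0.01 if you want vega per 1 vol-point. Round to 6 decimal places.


d1 = 0.0175890439; d2 = -0.0774109561
phi(d1) = 0.3988805739; exp(-qT) = 0.9950124792; exp(-rT) = 0.9935210793
Vega = S * exp(-qT) * phi(d1) * sqrt(T) = 27.5800 * 0.9950124792 * 0.3988805739 * 0.5000000000 = 5.473129

Answer: Vega = 5.473129


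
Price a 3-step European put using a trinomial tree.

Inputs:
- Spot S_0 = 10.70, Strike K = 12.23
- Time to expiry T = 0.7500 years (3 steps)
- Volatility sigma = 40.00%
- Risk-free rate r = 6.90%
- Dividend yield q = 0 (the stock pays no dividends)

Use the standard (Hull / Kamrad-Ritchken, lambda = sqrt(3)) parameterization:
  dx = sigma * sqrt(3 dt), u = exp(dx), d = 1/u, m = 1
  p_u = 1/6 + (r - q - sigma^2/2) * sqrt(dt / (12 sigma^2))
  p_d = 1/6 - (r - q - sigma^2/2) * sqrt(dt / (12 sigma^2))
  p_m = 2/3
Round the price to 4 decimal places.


Answer: Price = V(0,0) = 2.0822

Derivation:
dt = T/N = 0.250000; dx = sigma*sqrt(3*dt) = 0.346410
u = exp(dx) = 1.413982; d = 1/u = 0.707222
p_u = 0.162697, p_m = 0.666667, p_d = 0.170636
Discount per step: exp(-r*dt) = 0.982898
Stock lattice S(k, j) with j the centered position index:
  k=0: S(0,+0) = 10.7000
  k=1: S(1,-1) = 7.5673; S(1,+0) = 10.7000; S(1,+1) = 15.1296
  k=2: S(2,-2) = 5.3517; S(2,-1) = 7.5673; S(2,+0) = 10.7000; S(2,+1) = 15.1296; S(2,+2) = 21.3930
  k=3: S(3,-3) = 3.7849; S(3,-2) = 5.3517; S(3,-1) = 7.5673; S(3,+0) = 10.7000; S(3,+1) = 15.1296; S(3,+2) = 21.3930; S(3,+3) = 30.2493
Terminal payoffs V(N, j) = max(K - S_T, 0):
  V(3,-3) = 8.445124; V(3,-2) = 6.878251; V(3,-1) = 4.662721; V(3,+0) = 1.530000; V(3,+1) = 0.000000; V(3,+2) = 0.000000; V(3,+3) = 0.000000
Backward induction: V(k, j) = exp(-r*dt) * [p_u * V(k+1, j+1) + p_m * V(k+1, j) + p_d * V(k+1, j-1)]
  V(2,-2) = exp(-r*dt) * [p_u*4.662721 + p_m*6.878251 + p_d*8.445124] = 6.669115
  V(2,-1) = exp(-r*dt) * [p_u*1.530000 + p_m*4.662721 + p_d*6.878251] = 4.453594
  V(2,+0) = exp(-r*dt) * [p_u*0.000000 + p_m*1.530000 + p_d*4.662721] = 1.784577
  V(2,+1) = exp(-r*dt) * [p_u*0.000000 + p_m*0.000000 + p_d*1.530000] = 0.256608
  V(2,+2) = exp(-r*dt) * [p_u*0.000000 + p_m*0.000000 + p_d*0.000000] = 0.000000
  V(1,-1) = exp(-r*dt) * [p_u*1.784577 + p_m*4.453594 + p_d*6.669115] = 4.322194
  V(1,+0) = exp(-r*dt) * [p_u*0.256608 + p_m*1.784577 + p_d*4.453594] = 1.957353
  V(1,+1) = exp(-r*dt) * [p_u*0.000000 + p_m*0.256608 + p_d*1.784577] = 0.467452
  V(0,+0) = exp(-r*dt) * [p_u*0.467452 + p_m*1.957353 + p_d*4.322194] = 2.082247
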